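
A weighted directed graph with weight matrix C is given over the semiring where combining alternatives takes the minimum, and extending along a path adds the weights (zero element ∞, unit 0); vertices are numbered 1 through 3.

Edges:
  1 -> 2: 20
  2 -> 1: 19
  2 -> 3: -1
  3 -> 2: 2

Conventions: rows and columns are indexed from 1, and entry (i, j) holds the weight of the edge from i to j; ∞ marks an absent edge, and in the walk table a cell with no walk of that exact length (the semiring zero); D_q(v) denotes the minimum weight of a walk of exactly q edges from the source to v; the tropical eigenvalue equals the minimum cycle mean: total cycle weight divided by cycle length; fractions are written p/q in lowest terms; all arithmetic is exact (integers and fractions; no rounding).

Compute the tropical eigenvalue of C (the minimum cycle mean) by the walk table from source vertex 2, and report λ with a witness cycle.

q=0: [∞, 0, ∞]
q=1: [19, ∞, -1]
q=2: [∞, 1, ∞]
q=3: [20, ∞, 0]
Optimal cycle mean attained by: cycle 2->3->2, total (-1) + 2, length 2.
Answer: λ = 1/2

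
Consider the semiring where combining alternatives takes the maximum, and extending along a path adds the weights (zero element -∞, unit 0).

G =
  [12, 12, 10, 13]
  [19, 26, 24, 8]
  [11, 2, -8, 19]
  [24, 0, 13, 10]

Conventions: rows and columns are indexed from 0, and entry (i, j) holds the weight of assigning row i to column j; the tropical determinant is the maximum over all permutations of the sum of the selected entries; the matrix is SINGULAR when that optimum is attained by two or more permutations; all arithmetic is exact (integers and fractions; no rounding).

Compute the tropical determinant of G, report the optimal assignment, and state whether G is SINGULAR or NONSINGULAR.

σ = (0, 1, 2, 3): 12 + 26 + (-8) + 10 = 40
σ = (0, 1, 3, 2): 12 + 26 + 19 + 13 = 70
σ = (0, 2, 1, 3): 12 + 24 + 2 + 10 = 48
σ = (0, 2, 3, 1): 12 + 24 + 19 + 0 = 55
σ = (0, 3, 1, 2): 12 + 8 + 2 + 13 = 35
σ = (0, 3, 2, 1): 12 + 8 + (-8) + 0 = 12
σ = (1, 0, 2, 3): 12 + 19 + (-8) + 10 = 33
σ = (1, 0, 3, 2): 12 + 19 + 19 + 13 = 63
σ = (1, 2, 0, 3): 12 + 24 + 11 + 10 = 57
σ = (1, 2, 3, 0): 12 + 24 + 19 + 24 = 79
σ = (1, 3, 0, 2): 12 + 8 + 11 + 13 = 44
σ = (1, 3, 2, 0): 12 + 8 + (-8) + 24 = 36
σ = (2, 0, 1, 3): 10 + 19 + 2 + 10 = 41
σ = (2, 0, 3, 1): 10 + 19 + 19 + 0 = 48
σ = (2, 1, 0, 3): 10 + 26 + 11 + 10 = 57
σ = (2, 1, 3, 0): 10 + 26 + 19 + 24 = 79
σ = (2, 3, 0, 1): 10 + 8 + 11 + 0 = 29
σ = (2, 3, 1, 0): 10 + 8 + 2 + 24 = 44
σ = (3, 0, 1, 2): 13 + 19 + 2 + 13 = 47
σ = (3, 0, 2, 1): 13 + 19 + (-8) + 0 = 24
σ = (3, 1, 0, 2): 13 + 26 + 11 + 13 = 63
σ = (3, 1, 2, 0): 13 + 26 + (-8) + 24 = 55
σ = (3, 2, 0, 1): 13 + 24 + 11 + 0 = 48
σ = (3, 2, 1, 0): 13 + 24 + 2 + 24 = 63
Optimal value attained by: σ = (1, 2, 3, 0).
Answer: det⊕(G) = 79; verdict: SINGULAR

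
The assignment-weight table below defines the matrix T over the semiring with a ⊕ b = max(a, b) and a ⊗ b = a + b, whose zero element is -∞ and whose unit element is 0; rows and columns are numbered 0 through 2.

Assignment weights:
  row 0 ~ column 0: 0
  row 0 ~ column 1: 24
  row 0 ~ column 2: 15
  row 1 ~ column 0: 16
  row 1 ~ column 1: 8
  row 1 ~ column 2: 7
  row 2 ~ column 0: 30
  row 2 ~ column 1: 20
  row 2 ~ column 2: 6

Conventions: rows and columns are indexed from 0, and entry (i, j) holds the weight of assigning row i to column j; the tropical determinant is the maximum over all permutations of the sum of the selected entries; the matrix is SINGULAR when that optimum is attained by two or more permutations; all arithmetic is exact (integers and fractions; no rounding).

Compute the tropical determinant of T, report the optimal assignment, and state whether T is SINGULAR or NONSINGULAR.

σ = (0, 1, 2): 0 + 8 + 6 = 14
σ = (0, 2, 1): 0 + 7 + 20 = 27
σ = (1, 0, 2): 24 + 16 + 6 = 46
σ = (1, 2, 0): 24 + 7 + 30 = 61
σ = (2, 0, 1): 15 + 16 + 20 = 51
σ = (2, 1, 0): 15 + 8 + 30 = 53
Optimal value attained by: σ = (1, 2, 0).
Answer: det⊕(T) = 61; verdict: NONSINGULAR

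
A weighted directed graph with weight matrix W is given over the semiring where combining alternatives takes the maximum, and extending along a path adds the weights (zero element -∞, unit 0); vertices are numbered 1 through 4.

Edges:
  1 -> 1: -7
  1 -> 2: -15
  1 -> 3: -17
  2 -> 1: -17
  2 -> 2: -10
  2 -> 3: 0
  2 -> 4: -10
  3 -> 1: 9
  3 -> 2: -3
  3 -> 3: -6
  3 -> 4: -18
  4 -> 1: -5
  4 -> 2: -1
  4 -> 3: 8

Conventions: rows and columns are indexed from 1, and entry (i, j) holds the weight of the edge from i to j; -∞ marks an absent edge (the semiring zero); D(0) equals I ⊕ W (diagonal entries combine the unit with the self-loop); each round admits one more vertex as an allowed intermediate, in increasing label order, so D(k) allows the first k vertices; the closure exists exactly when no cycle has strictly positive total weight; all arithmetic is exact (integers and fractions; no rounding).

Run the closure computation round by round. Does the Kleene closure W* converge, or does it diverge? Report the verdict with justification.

D(0):
  [0, -15, -17, -∞]
  [-17, 0, 0, -10]
  [9, -3, 0, -18]
  [-5, -1, 8, 0]
D(1):
  [0, -15, -17, -∞]
  [-17, 0, 0, -10]
  [9, -3, 0, -18]
  [-5, -1, 8, 0]
D(2):
  [0, -15, -15, -25]
  [-17, 0, 0, -10]
  [9, -3, 0, -13]
  [-5, -1, 8, 0]
D(3):
  [0, -15, -15, -25]
  [9, 0, 0, -10]
  [9, -3, 0, -13]
  [17, 5, 8, 0]
D(4):
  [0, -15, -15, -25]
  [9, 0, 0, -10]
  [9, -3, 0, -13]
  [17, 5, 8, 0]
Key observation: every diagonal entry stays at the unit through all rounds, so no improving cycle exists.
Answer: CONVERGES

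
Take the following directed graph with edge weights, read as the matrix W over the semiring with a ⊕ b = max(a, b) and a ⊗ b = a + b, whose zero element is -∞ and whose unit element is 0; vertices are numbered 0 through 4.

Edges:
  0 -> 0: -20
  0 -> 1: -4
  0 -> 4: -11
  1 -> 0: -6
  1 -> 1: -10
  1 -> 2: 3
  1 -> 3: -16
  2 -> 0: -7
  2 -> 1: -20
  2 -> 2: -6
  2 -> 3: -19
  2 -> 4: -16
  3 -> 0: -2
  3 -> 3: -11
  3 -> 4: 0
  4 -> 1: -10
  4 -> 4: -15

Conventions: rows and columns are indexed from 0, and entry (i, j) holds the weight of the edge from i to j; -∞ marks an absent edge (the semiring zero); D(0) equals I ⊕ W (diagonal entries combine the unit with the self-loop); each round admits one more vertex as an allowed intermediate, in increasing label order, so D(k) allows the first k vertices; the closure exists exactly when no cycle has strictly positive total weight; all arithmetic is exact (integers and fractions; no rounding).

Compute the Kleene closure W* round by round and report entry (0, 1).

D(0):
  [0, -4, -∞, -∞, -11]
  [-6, 0, 3, -16, -∞]
  [-7, -20, 0, -19, -16]
  [-2, -∞, -∞, 0, 0]
  [-∞, -10, -∞, -∞, 0]
D(1):
  [0, -4, -∞, -∞, -11]
  [-6, 0, 3, -16, -17]
  [-7, -11, 0, -19, -16]
  [-2, -6, -∞, 0, 0]
  [-∞, -10, -∞, -∞, 0]
D(2):
  [0, -4, -1, -20, -11]
  [-6, 0, 3, -16, -17]
  [-7, -11, 0, -19, -16]
  [-2, -6, -3, 0, 0]
  [-16, -10, -7, -26, 0]
D(3):
  [0, -4, -1, -20, -11]
  [-4, 0, 3, -16, -13]
  [-7, -11, 0, -19, -16]
  [-2, -6, -3, 0, 0]
  [-14, -10, -7, -26, 0]
D(4):
  [0, -4, -1, -20, -11]
  [-4, 0, 3, -16, -13]
  [-7, -11, 0, -19, -16]
  [-2, -6, -3, 0, 0]
  [-14, -10, -7, -26, 0]
D(5):
  [0, -4, -1, -20, -11]
  [-4, 0, 3, -16, -13]
  [-7, -11, 0, -19, -16]
  [-2, -6, -3, 0, 0]
  [-14, -10, -7, -26, 0]
Answer: W*[0][1] = -4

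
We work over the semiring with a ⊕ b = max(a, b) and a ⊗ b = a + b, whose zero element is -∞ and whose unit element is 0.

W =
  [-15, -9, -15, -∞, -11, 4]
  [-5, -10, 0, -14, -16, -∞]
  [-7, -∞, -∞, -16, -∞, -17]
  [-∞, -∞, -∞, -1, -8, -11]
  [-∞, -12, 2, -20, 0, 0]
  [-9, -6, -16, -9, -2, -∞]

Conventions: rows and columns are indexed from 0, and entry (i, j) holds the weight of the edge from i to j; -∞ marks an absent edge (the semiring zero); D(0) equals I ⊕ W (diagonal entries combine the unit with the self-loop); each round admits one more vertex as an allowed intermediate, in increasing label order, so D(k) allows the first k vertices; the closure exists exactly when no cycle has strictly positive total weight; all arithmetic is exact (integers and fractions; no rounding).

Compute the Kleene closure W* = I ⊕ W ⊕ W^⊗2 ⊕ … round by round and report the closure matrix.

D(0):
  [0, -9, -15, -∞, -11, 4]
  [-5, 0, 0, -14, -16, -∞]
  [-7, -∞, 0, -16, -∞, -17]
  [-∞, -∞, -∞, 0, -8, -11]
  [-∞, -12, 2, -20, 0, 0]
  [-9, -6, -16, -9, -2, 0]
D(1):
  [0, -9, -15, -∞, -11, 4]
  [-5, 0, 0, -14, -16, -1]
  [-7, -16, 0, -16, -18, -3]
  [-∞, -∞, -∞, 0, -8, -11]
  [-∞, -12, 2, -20, 0, 0]
  [-9, -6, -16, -9, -2, 0]
D(2):
  [0, -9, -9, -23, -11, 4]
  [-5, 0, 0, -14, -16, -1]
  [-7, -16, 0, -16, -18, -3]
  [-∞, -∞, -∞, 0, -8, -11]
  [-17, -12, 2, -20, 0, 0]
  [-9, -6, -6, -9, -2, 0]
D(3):
  [0, -9, -9, -23, -11, 4]
  [-5, 0, 0, -14, -16, -1]
  [-7, -16, 0, -16, -18, -3]
  [-∞, -∞, -∞, 0, -8, -11]
  [-5, -12, 2, -14, 0, 0]
  [-9, -6, -6, -9, -2, 0]
D(4):
  [0, -9, -9, -23, -11, 4]
  [-5, 0, 0, -14, -16, -1]
  [-7, -16, 0, -16, -18, -3]
  [-∞, -∞, -∞, 0, -8, -11]
  [-5, -12, 2, -14, 0, 0]
  [-9, -6, -6, -9, -2, 0]
D(5):
  [0, -9, -9, -23, -11, 4]
  [-5, 0, 0, -14, -16, -1]
  [-7, -16, 0, -16, -18, -3]
  [-13, -20, -6, 0, -8, -8]
  [-5, -12, 2, -14, 0, 0]
  [-7, -6, 0, -9, -2, 0]
D(6):
  [0, -2, 4, -5, 2, 4]
  [-5, 0, 0, -10, -3, -1]
  [-7, -9, 0, -12, -5, -3]
  [-13, -14, -6, 0, -8, -8]
  [-5, -6, 2, -9, 0, 0]
  [-7, -6, 0, -9, -2, 0]
Answer: W* = [[0, -2, 4, -5, 2, 4], [-5, 0, 0, -10, -3, -1], [-7, -9, 0, -12, -5, -3], [-13, -14, -6, 0, -8, -8], [-5, -6, 2, -9, 0, 0], [-7, -6, 0, -9, -2, 0]]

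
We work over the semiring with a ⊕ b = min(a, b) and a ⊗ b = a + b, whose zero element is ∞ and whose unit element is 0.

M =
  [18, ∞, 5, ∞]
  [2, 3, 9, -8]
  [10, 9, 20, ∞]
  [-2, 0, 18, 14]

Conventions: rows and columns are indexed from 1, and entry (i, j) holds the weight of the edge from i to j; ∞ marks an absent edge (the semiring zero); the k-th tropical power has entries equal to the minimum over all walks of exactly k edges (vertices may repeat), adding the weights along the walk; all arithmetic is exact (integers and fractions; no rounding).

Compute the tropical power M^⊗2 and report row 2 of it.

M^⊗2:
  [15, 14, 23, ∞]
  [-10, -8, 7, -5]
  [11, 12, 15, 1]
  [2, 3, 3, -8]
Answer: row 2 of M^⊗2 = [-10, -8, 7, -5]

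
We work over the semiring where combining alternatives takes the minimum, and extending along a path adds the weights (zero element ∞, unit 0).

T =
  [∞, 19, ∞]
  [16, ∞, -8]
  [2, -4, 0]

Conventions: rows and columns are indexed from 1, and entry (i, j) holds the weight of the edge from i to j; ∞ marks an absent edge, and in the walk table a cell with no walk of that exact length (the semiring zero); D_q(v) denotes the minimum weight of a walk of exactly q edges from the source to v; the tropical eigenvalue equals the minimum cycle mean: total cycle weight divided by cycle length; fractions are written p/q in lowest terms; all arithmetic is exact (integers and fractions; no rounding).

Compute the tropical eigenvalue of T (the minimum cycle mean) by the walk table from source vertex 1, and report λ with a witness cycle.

q=0: [0, ∞, ∞]
q=1: [∞, 19, ∞]
q=2: [35, ∞, 11]
q=3: [13, 7, 11]
Optimal cycle mean attained by: cycle 2->3->2, total (-8) + (-4), length 2.
Answer: λ = -6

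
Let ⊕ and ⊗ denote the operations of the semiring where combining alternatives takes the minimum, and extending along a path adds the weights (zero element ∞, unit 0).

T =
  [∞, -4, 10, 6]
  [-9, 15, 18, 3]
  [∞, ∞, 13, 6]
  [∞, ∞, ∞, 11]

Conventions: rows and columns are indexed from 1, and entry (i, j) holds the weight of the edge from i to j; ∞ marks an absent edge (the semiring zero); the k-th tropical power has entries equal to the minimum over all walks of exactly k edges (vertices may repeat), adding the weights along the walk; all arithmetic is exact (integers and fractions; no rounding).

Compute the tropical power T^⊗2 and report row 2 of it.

T^⊗2:
  [-13, 11, 14, -1]
  [6, -13, 1, -3]
  [∞, ∞, 26, 17]
  [∞, ∞, ∞, 22]
Answer: row 2 of T^⊗2 = [6, -13, 1, -3]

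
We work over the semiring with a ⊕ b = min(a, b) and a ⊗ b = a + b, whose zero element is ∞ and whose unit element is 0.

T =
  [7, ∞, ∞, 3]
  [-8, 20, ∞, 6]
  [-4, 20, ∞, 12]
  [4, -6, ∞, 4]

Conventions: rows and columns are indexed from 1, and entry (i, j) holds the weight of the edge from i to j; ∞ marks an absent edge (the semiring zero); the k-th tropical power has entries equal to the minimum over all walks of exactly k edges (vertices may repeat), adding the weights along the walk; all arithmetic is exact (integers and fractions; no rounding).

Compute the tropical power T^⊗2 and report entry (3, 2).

T^⊗2:
  [7, -3, ∞, 7]
  [-1, 0, ∞, -5]
  [3, 6, ∞, -1]
  [-14, -2, ∞, 0]
Key observation: the optimum is the walk 3->4->2, with weight 12 + (-6) = 6.
Optimal value attained by: walk 3->4->2.
Answer: (T^⊗2)[3][2] = 6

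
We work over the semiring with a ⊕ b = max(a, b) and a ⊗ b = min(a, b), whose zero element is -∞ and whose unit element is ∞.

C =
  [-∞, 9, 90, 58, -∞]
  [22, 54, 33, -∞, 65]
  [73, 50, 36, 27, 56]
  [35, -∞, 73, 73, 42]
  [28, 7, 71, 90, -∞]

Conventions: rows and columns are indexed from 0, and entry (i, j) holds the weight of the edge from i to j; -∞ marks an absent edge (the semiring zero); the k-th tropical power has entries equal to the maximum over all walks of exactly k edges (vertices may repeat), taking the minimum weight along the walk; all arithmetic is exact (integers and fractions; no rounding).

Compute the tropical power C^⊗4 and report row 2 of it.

C^⊗2:
  [73, 50, 58, 58, 56]
  [33, 54, 65, 65, 54]
  [36, 50, 73, 58, 50]
  [73, 50, 73, 73, 56]
  [71, 50, 73, 73, 56]
C^⊗3:
  [58, 50, 73, 58, 56]
  [65, 54, 65, 65, 56]
  [73, 50, 58, 58, 56]
  [73, 50, 73, 73, 56]
  [73, 50, 73, 73, 56]
C^⊗4:
  [73, 50, 58, 58, 56]
  [65, 54, 65, 65, 56]
  [58, 50, 73, 58, 56]
  [73, 50, 73, 73, 56]
  [73, 50, 73, 73, 56]
Answer: row 2 of C^⊗4 = [58, 50, 73, 58, 56]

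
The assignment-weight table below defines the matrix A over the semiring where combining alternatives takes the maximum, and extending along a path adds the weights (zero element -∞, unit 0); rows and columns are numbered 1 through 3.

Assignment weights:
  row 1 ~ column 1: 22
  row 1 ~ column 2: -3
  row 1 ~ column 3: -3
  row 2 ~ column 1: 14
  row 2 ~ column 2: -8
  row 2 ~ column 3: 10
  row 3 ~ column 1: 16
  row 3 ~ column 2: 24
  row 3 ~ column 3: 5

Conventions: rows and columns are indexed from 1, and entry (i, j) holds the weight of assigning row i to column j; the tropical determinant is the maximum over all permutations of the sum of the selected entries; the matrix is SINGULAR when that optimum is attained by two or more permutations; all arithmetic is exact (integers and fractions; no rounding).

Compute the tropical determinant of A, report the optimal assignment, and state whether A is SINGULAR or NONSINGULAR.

σ = (1, 2, 3): 22 + (-8) + 5 = 19
σ = (1, 3, 2): 22 + 10 + 24 = 56
σ = (2, 1, 3): (-3) + 14 + 5 = 16
σ = (2, 3, 1): (-3) + 10 + 16 = 23
σ = (3, 1, 2): (-3) + 14 + 24 = 35
σ = (3, 2, 1): (-3) + (-8) + 16 = 5
Optimal value attained by: σ = (1, 3, 2).
Answer: det⊕(A) = 56; verdict: NONSINGULAR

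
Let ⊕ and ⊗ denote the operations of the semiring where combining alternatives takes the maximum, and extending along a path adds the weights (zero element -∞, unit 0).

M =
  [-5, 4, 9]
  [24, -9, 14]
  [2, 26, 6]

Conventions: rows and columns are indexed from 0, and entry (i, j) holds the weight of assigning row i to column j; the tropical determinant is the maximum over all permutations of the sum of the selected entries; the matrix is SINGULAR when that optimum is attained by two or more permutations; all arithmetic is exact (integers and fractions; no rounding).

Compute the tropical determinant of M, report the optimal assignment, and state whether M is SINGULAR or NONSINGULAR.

σ = (0, 1, 2): (-5) + (-9) + 6 = -8
σ = (0, 2, 1): (-5) + 14 + 26 = 35
σ = (1, 0, 2): 4 + 24 + 6 = 34
σ = (1, 2, 0): 4 + 14 + 2 = 20
σ = (2, 0, 1): 9 + 24 + 26 = 59
σ = (2, 1, 0): 9 + (-9) + 2 = 2
Optimal value attained by: σ = (2, 0, 1).
Answer: det⊕(M) = 59; verdict: NONSINGULAR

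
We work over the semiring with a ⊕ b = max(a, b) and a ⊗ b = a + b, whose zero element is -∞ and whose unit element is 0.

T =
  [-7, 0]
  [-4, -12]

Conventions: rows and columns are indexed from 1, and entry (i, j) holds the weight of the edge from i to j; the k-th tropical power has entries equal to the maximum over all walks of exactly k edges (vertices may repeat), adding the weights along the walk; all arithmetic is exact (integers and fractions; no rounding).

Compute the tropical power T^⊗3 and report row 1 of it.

T^⊗2:
  [-4, -7]
  [-11, -4]
T^⊗3:
  [-11, -4]
  [-8, -11]
Answer: row 1 of T^⊗3 = [-11, -4]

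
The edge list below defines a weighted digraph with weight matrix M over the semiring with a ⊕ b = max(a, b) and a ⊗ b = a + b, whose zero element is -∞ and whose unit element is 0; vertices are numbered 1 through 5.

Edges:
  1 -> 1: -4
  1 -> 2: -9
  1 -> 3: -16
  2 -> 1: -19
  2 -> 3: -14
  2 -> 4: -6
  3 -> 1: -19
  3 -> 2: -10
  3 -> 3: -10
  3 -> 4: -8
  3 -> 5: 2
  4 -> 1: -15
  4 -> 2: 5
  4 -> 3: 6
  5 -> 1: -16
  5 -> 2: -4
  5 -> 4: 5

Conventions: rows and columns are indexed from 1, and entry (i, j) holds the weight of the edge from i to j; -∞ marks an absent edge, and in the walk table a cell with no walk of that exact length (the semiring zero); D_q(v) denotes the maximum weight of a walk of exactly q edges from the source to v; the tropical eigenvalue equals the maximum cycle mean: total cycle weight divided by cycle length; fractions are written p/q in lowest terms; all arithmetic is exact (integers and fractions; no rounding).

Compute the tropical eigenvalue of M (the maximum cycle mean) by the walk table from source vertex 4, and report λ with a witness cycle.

q=0: [-∞, -∞, -∞, 0, -∞]
q=1: [-15, 5, 6, -∞, -∞]
q=2: [-13, -4, -4, -1, 8]
q=3: [-8, 4, 5, 13, -2]
q=4: [-2, 18, 19, 3, 7]
q=5: [0, 9, 9, 12, 21]
Optimal cycle mean attained by: cycle 3->5->4->3, total 2 + 5 + 6, length 3.
Answer: λ = 13/3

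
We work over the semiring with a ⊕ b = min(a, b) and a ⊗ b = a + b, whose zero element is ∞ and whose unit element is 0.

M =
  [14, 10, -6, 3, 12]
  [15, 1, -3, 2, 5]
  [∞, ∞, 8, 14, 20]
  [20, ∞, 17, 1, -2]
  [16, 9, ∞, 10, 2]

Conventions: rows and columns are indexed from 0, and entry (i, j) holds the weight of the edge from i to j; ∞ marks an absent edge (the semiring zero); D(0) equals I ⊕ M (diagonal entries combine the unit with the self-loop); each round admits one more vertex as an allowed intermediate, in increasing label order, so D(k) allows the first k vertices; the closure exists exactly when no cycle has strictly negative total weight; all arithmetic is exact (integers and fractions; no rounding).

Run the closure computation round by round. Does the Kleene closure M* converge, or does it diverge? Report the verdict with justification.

D(0):
  [0, 10, -6, 3, 12]
  [15, 0, -3, 2, 5]
  [∞, ∞, 0, 14, 20]
  [20, ∞, 17, 0, -2]
  [16, 9, ∞, 10, 0]
D(1):
  [0, 10, -6, 3, 12]
  [15, 0, -3, 2, 5]
  [∞, ∞, 0, 14, 20]
  [20, 30, 14, 0, -2]
  [16, 9, 10, 10, 0]
D(2):
  [0, 10, -6, 3, 12]
  [15, 0, -3, 2, 5]
  [∞, ∞, 0, 14, 20]
  [20, 30, 14, 0, -2]
  [16, 9, 6, 10, 0]
D(3):
  [0, 10, -6, 3, 12]
  [15, 0, -3, 2, 5]
  [∞, ∞, 0, 14, 20]
  [20, 30, 14, 0, -2]
  [16, 9, 6, 10, 0]
D(4):
  [0, 10, -6, 3, 1]
  [15, 0, -3, 2, 0]
  [34, 44, 0, 14, 12]
  [20, 30, 14, 0, -2]
  [16, 9, 6, 10, 0]
D(5):
  [0, 10, -6, 3, 1]
  [15, 0, -3, 2, 0]
  [28, 21, 0, 14, 12]
  [14, 7, 4, 0, -2]
  [16, 9, 6, 10, 0]
Key observation: every diagonal entry stays at the unit through all rounds, so no improving cycle exists.
Answer: CONVERGES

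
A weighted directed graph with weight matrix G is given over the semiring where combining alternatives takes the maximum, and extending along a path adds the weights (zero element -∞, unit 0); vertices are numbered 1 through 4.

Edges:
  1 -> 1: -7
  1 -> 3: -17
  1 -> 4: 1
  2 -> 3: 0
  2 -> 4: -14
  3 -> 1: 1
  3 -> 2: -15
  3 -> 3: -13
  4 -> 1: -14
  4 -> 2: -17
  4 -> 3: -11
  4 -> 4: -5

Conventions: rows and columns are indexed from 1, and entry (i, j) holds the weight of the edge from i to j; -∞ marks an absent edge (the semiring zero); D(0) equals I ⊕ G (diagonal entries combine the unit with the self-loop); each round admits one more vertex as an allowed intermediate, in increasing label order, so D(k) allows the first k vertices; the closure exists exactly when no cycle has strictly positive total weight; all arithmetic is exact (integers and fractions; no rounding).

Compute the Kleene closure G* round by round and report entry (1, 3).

D(0):
  [0, -∞, -17, 1]
  [-∞, 0, 0, -14]
  [1, -15, 0, -∞]
  [-14, -17, -11, 0]
D(1):
  [0, -∞, -17, 1]
  [-∞, 0, 0, -14]
  [1, -15, 0, 2]
  [-14, -17, -11, 0]
D(2):
  [0, -∞, -17, 1]
  [-∞, 0, 0, -14]
  [1, -15, 0, 2]
  [-14, -17, -11, 0]
D(3):
  [0, -32, -17, 1]
  [1, 0, 0, 2]
  [1, -15, 0, 2]
  [-10, -17, -11, 0]
D(4):
  [0, -16, -10, 1]
  [1, 0, 0, 2]
  [1, -15, 0, 2]
  [-10, -17, -11, 0]
Answer: G*[1][3] = -10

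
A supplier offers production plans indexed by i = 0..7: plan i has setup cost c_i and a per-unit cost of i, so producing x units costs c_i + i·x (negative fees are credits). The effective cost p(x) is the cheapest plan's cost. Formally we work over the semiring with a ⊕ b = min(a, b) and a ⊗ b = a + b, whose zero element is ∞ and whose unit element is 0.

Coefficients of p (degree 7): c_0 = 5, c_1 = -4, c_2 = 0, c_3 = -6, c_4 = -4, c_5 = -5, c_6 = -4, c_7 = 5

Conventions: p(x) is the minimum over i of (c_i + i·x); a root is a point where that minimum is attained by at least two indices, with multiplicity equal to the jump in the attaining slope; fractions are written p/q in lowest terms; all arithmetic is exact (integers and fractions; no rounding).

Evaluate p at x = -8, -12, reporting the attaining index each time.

p(-8) = min(5+0·(-8)=5, -4+1·(-8)=-12, 0+2·(-8)=-16, -6+3·(-8)=-30, -4+4·(-8)=-36, -5+5·(-8)=-45, -4+6·(-8)=-52, 5+7·(-8)=-51) = -52 (attained by i=6)
p(-12) = min(5+0·(-12)=5, -4+1·(-12)=-16, 0+2·(-12)=-24, -6+3·(-12)=-42, -4+4·(-12)=-52, -5+5·(-12)=-65, -4+6·(-12)=-76, 5+7·(-12)=-79) = -79 (attained by i=7)
Answer: p(-8) = -52; p(-12) = -79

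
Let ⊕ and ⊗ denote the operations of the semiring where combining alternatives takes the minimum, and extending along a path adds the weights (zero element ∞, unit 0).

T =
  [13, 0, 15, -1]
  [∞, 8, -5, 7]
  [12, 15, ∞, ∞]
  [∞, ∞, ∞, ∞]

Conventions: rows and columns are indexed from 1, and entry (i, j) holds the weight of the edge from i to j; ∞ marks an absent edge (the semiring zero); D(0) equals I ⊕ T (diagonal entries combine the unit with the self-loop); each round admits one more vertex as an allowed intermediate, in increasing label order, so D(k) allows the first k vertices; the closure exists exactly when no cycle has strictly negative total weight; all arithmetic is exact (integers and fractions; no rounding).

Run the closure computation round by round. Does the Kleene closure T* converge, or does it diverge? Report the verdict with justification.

D(0):
  [0, 0, 15, -1]
  [∞, 0, -5, 7]
  [12, 15, 0, ∞]
  [∞, ∞, ∞, 0]
D(1):
  [0, 0, 15, -1]
  [∞, 0, -5, 7]
  [12, 12, 0, 11]
  [∞, ∞, ∞, 0]
D(2):
  [0, 0, -5, -1]
  [∞, 0, -5, 7]
  [12, 12, 0, 11]
  [∞, ∞, ∞, 0]
D(3):
  [0, 0, -5, -1]
  [7, 0, -5, 6]
  [12, 12, 0, 11]
  [∞, ∞, ∞, 0]
D(4):
  [0, 0, -5, -1]
  [7, 0, -5, 6]
  [12, 12, 0, 11]
  [∞, ∞, ∞, 0]
Key observation: every diagonal entry stays at the unit through all rounds, so no improving cycle exists.
Answer: CONVERGES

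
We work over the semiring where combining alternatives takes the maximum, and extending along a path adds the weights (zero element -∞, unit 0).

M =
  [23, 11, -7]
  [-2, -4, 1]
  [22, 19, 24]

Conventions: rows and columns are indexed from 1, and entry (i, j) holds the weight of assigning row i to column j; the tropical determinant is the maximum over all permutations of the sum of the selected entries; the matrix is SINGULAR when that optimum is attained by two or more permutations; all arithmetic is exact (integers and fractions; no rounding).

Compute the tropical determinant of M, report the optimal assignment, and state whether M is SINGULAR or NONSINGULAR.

σ = (1, 2, 3): 23 + (-4) + 24 = 43
σ = (1, 3, 2): 23 + 1 + 19 = 43
σ = (2, 1, 3): 11 + (-2) + 24 = 33
σ = (2, 3, 1): 11 + 1 + 22 = 34
σ = (3, 1, 2): (-7) + (-2) + 19 = 10
σ = (3, 2, 1): (-7) + (-4) + 22 = 11
Optimal value attained by: σ = (1, 2, 3).
Answer: det⊕(M) = 43; verdict: SINGULAR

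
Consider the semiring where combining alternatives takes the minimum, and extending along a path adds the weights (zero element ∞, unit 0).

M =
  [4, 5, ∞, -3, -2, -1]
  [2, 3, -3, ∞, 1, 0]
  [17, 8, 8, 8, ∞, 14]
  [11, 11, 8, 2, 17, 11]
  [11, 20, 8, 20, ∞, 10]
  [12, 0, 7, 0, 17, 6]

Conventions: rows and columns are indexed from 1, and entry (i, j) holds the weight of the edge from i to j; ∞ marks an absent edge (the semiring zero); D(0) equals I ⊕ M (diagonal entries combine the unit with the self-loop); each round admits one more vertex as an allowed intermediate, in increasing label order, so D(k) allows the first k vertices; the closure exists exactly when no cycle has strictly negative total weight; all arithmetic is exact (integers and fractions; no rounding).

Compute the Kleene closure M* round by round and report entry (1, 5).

D(0):
  [0, 5, ∞, -3, -2, -1]
  [2, 0, -3, ∞, 1, 0]
  [17, 8, 0, 8, ∞, 14]
  [11, 11, 8, 0, 17, 11]
  [11, 20, 8, 20, 0, 10]
  [12, 0, 7, 0, 17, 0]
D(1):
  [0, 5, ∞, -3, -2, -1]
  [2, 0, -3, -1, 0, 0]
  [17, 8, 0, 8, 15, 14]
  [11, 11, 8, 0, 9, 10]
  [11, 16, 8, 8, 0, 10]
  [12, 0, 7, 0, 10, 0]
D(2):
  [0, 5, 2, -3, -2, -1]
  [2, 0, -3, -1, 0, 0]
  [10, 8, 0, 7, 8, 8]
  [11, 11, 8, 0, 9, 10]
  [11, 16, 8, 8, 0, 10]
  [2, 0, -3, -1, 0, 0]
D(3):
  [0, 5, 2, -3, -2, -1]
  [2, 0, -3, -1, 0, 0]
  [10, 8, 0, 7, 8, 8]
  [11, 11, 8, 0, 9, 10]
  [11, 16, 8, 8, 0, 10]
  [2, 0, -3, -1, 0, 0]
D(4):
  [0, 5, 2, -3, -2, -1]
  [2, 0, -3, -1, 0, 0]
  [10, 8, 0, 7, 8, 8]
  [11, 11, 8, 0, 9, 10]
  [11, 16, 8, 8, 0, 10]
  [2, 0, -3, -1, 0, 0]
D(5):
  [0, 5, 2, -3, -2, -1]
  [2, 0, -3, -1, 0, 0]
  [10, 8, 0, 7, 8, 8]
  [11, 11, 8, 0, 9, 10]
  [11, 16, 8, 8, 0, 10]
  [2, 0, -3, -1, 0, 0]
D(6):
  [0, -1, -4, -3, -2, -1]
  [2, 0, -3, -1, 0, 0]
  [10, 8, 0, 7, 8, 8]
  [11, 10, 7, 0, 9, 10]
  [11, 10, 7, 8, 0, 10]
  [2, 0, -3, -1, 0, 0]
Answer: M*[1][5] = -2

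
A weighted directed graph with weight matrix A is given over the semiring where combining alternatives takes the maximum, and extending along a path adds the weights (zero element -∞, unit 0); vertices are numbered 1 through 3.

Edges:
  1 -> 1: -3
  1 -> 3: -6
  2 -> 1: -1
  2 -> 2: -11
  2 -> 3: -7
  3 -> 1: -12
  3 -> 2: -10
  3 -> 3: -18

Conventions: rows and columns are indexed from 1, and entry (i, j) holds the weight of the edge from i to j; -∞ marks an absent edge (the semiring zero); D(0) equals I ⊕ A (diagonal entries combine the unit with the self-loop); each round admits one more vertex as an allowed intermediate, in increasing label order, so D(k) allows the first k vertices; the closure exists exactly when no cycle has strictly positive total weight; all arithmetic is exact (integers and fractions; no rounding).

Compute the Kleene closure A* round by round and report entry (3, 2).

D(0):
  [0, -∞, -6]
  [-1, 0, -7]
  [-12, -10, 0]
D(1):
  [0, -∞, -6]
  [-1, 0, -7]
  [-12, -10, 0]
D(2):
  [0, -∞, -6]
  [-1, 0, -7]
  [-11, -10, 0]
D(3):
  [0, -16, -6]
  [-1, 0, -7]
  [-11, -10, 0]
Answer: A*[3][2] = -10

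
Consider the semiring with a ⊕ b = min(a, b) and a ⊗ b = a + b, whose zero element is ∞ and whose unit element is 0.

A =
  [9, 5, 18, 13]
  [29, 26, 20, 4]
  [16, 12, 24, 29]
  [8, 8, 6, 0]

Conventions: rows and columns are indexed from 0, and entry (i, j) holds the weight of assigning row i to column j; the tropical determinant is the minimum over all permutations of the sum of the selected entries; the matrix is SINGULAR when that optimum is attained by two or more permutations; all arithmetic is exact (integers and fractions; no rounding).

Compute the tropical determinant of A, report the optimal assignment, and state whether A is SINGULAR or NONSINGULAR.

σ = (0, 1, 2, 3): 9 + 26 + 24 + 0 = 59
σ = (0, 1, 3, 2): 9 + 26 + 29 + 6 = 70
σ = (0, 2, 1, 3): 9 + 20 + 12 + 0 = 41
σ = (0, 2, 3, 1): 9 + 20 + 29 + 8 = 66
σ = (0, 3, 1, 2): 9 + 4 + 12 + 6 = 31
σ = (0, 3, 2, 1): 9 + 4 + 24 + 8 = 45
σ = (1, 0, 2, 3): 5 + 29 + 24 + 0 = 58
σ = (1, 0, 3, 2): 5 + 29 + 29 + 6 = 69
σ = (1, 2, 0, 3): 5 + 20 + 16 + 0 = 41
σ = (1, 2, 3, 0): 5 + 20 + 29 + 8 = 62
σ = (1, 3, 0, 2): 5 + 4 + 16 + 6 = 31
σ = (1, 3, 2, 0): 5 + 4 + 24 + 8 = 41
σ = (2, 0, 1, 3): 18 + 29 + 12 + 0 = 59
σ = (2, 0, 3, 1): 18 + 29 + 29 + 8 = 84
σ = (2, 1, 0, 3): 18 + 26 + 16 + 0 = 60
σ = (2, 1, 3, 0): 18 + 26 + 29 + 8 = 81
σ = (2, 3, 0, 1): 18 + 4 + 16 + 8 = 46
σ = (2, 3, 1, 0): 18 + 4 + 12 + 8 = 42
σ = (3, 0, 1, 2): 13 + 29 + 12 + 6 = 60
σ = (3, 0, 2, 1): 13 + 29 + 24 + 8 = 74
σ = (3, 1, 0, 2): 13 + 26 + 16 + 6 = 61
σ = (3, 1, 2, 0): 13 + 26 + 24 + 8 = 71
σ = (3, 2, 0, 1): 13 + 20 + 16 + 8 = 57
σ = (3, 2, 1, 0): 13 + 20 + 12 + 8 = 53
Optimal value attained by: σ = (0, 3, 1, 2).
Answer: det⊕(A) = 31; verdict: SINGULAR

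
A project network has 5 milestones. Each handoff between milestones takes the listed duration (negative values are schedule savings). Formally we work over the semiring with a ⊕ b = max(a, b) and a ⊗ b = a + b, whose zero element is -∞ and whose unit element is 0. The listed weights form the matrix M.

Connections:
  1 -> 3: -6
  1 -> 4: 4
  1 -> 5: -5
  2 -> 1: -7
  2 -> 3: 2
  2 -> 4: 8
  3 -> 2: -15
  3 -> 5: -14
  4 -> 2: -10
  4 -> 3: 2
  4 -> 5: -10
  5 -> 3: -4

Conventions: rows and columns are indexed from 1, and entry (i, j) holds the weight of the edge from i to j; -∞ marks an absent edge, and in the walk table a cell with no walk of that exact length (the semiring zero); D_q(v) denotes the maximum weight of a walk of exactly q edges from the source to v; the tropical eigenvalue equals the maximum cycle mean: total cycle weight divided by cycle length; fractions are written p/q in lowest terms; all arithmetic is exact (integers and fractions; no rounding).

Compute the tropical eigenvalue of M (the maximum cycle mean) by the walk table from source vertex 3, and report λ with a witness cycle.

q=0: [-∞, -∞, 0, -∞, -∞]
q=1: [-∞, -15, -∞, -∞, -14]
q=2: [-22, -∞, -13, -7, -∞]
q=3: [-∞, -17, -5, -18, -17]
q=4: [-24, -20, -15, -9, -19]
q=5: [-27, -19, -7, -12, -19]
Optimal cycle mean attained by: cycle 2->4->2, total 8 + (-10), length 2.
Answer: λ = -1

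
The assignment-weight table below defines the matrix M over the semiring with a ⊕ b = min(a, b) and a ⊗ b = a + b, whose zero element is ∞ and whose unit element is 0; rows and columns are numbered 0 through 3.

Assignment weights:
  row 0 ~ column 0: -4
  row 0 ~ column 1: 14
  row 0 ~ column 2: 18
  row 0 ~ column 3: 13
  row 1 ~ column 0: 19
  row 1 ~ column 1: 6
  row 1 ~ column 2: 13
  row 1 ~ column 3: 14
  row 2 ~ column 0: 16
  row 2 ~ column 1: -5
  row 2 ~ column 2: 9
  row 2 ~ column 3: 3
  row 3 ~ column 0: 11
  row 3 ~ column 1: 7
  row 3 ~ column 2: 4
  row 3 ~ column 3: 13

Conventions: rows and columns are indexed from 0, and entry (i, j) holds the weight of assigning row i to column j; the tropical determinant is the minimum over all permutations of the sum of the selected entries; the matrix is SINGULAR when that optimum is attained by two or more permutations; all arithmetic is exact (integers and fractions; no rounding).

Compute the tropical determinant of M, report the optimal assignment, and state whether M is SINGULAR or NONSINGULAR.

σ = (0, 1, 2, 3): (-4) + 6 + 9 + 13 = 24
σ = (0, 1, 3, 2): (-4) + 6 + 3 + 4 = 9
σ = (0, 2, 1, 3): (-4) + 13 + (-5) + 13 = 17
σ = (0, 2, 3, 1): (-4) + 13 + 3 + 7 = 19
σ = (0, 3, 1, 2): (-4) + 14 + (-5) + 4 = 9
σ = (0, 3, 2, 1): (-4) + 14 + 9 + 7 = 26
σ = (1, 0, 2, 3): 14 + 19 + 9 + 13 = 55
σ = (1, 0, 3, 2): 14 + 19 + 3 + 4 = 40
σ = (1, 2, 0, 3): 14 + 13 + 16 + 13 = 56
σ = (1, 2, 3, 0): 14 + 13 + 3 + 11 = 41
σ = (1, 3, 0, 2): 14 + 14 + 16 + 4 = 48
σ = (1, 3, 2, 0): 14 + 14 + 9 + 11 = 48
σ = (2, 0, 1, 3): 18 + 19 + (-5) + 13 = 45
σ = (2, 0, 3, 1): 18 + 19 + 3 + 7 = 47
σ = (2, 1, 0, 3): 18 + 6 + 16 + 13 = 53
σ = (2, 1, 3, 0): 18 + 6 + 3 + 11 = 38
σ = (2, 3, 0, 1): 18 + 14 + 16 + 7 = 55
σ = (2, 3, 1, 0): 18 + 14 + (-5) + 11 = 38
σ = (3, 0, 1, 2): 13 + 19 + (-5) + 4 = 31
σ = (3, 0, 2, 1): 13 + 19 + 9 + 7 = 48
σ = (3, 1, 0, 2): 13 + 6 + 16 + 4 = 39
σ = (3, 1, 2, 0): 13 + 6 + 9 + 11 = 39
σ = (3, 2, 0, 1): 13 + 13 + 16 + 7 = 49
σ = (3, 2, 1, 0): 13 + 13 + (-5) + 11 = 32
Optimal value attained by: σ = (0, 1, 3, 2).
Answer: det⊕(M) = 9; verdict: SINGULAR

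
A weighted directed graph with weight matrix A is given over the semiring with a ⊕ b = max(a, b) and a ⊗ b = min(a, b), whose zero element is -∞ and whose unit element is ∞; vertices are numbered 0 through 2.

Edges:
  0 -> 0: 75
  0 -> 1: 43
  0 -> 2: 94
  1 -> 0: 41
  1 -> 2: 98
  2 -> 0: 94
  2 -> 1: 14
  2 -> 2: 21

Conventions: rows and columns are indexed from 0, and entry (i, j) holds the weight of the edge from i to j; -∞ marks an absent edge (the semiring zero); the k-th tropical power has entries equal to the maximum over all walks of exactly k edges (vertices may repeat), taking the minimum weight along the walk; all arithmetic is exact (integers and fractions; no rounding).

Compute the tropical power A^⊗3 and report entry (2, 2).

A^⊗2:
  [94, 43, 75]
  [94, 41, 41]
  [75, 43, 94]
A^⊗3:
  [75, 43, 94]
  [75, 43, 94]
  [94, 43, 75]
Key observation: the optimum is the walk 2->0->0->2, with weight 94 min 75 min 94 = 75.
Optimal value attained by: walk 2->0->0->2.
Answer: (A^⊗3)[2][2] = 75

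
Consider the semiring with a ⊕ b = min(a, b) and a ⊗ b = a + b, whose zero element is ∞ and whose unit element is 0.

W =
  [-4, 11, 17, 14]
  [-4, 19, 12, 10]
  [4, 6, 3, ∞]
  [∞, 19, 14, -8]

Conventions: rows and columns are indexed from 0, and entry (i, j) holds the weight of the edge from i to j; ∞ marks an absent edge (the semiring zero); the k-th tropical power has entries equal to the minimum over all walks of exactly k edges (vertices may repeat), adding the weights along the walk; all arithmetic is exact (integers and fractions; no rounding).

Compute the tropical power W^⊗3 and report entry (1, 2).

W^⊗2:
  [-8, 7, 13, 6]
  [-8, 7, 13, 2]
  [0, 9, 6, 16]
  [15, 11, 6, -16]
W^⊗3:
  [-12, 3, 9, -2]
  [-12, 3, 9, -6]
  [-4, 11, 9, 8]
  [7, 3, -2, -24]
Key observation: the optimum is the walk 1->0->0->2, with weight (-4) + (-4) + 17 = 9.
Optimal value attained by: walk 1->0->0->2.
Answer: (W^⊗3)[1][2] = 9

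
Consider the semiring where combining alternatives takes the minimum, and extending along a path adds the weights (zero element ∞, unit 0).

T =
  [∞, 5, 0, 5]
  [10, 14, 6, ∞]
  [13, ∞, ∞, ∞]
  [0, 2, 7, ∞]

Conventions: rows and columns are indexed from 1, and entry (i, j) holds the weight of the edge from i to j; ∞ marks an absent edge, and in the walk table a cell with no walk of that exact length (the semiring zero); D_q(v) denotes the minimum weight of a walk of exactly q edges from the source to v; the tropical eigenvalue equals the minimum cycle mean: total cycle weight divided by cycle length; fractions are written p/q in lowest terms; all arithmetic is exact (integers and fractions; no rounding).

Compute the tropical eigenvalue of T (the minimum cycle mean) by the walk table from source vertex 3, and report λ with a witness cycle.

q=0: [∞, ∞, 0, ∞]
q=1: [13, ∞, ∞, ∞]
q=2: [∞, 18, 13, 18]
q=3: [18, 20, 24, ∞]
q=4: [30, 23, 18, 23]
Optimal cycle mean attained by: cycle 1->4->1, total 5 + 0, length 2.
Answer: λ = 5/2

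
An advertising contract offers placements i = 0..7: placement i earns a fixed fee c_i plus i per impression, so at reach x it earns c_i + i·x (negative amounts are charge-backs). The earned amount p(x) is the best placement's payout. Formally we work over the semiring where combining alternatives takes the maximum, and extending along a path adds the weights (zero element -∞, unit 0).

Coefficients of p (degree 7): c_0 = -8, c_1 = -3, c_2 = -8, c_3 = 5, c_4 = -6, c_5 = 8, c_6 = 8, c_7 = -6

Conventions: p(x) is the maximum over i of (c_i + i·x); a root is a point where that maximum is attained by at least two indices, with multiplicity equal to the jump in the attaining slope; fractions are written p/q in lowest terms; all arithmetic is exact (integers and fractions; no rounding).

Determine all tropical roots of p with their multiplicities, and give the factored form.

hull edge (i=0, c=-8) to (i=1, c=-3): slope 5, span 1
hull edge (i=1, c=-3) to (i=3, c=5): slope 4, span 2
hull edge (i=3, c=5) to (i=5, c=8): slope 3/2, span 2
hull edge (i=5, c=8) to (i=6, c=8): slope 0, span 1
hull edge (i=6, c=8) to (i=7, c=-6): slope -14, span 1
Factored form: p(x) = -6 ⊗ (x ⊕ (-5)) ⊗ (x ⊕ (-4)) ⊗ (x ⊕ (-4)) ⊗ (x ⊕ (-3/2)) ⊗ (x ⊕ (-3/2)) ⊗ (x ⊕ 0) ⊗ (x ⊕ 14)
Answer: roots = -5 (mult 1), -4 (mult 2), -3/2 (mult 2), 0 (mult 1), 14 (mult 1)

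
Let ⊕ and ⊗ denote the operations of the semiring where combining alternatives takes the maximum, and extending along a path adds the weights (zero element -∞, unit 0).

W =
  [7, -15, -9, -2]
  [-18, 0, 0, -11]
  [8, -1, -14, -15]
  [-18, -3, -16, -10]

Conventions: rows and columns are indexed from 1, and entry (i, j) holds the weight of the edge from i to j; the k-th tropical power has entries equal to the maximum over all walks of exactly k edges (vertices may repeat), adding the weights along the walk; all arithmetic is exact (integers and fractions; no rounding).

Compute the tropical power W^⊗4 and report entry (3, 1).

W^⊗2:
  [14, -5, -2, 5]
  [8, 0, 0, -11]
  [15, -1, -1, 6]
  [-8, -3, -3, -14]
W^⊗3:
  [21, 2, 5, 12]
  [15, 0, 0, 6]
  [22, 3, 6, 13]
  [5, -3, -3, -10]
W^⊗4:
  [28, 9, 12, 19]
  [22, 3, 6, 13]
  [29, 10, 13, 20]
  [12, -3, -3, 3]
Key observation: the optimum is the walk 3->1->1->1->1, with weight 8 + 7 + 7 + 7 = 29.
Optimal value attained by: walk 3->1->1->1->1.
Answer: (W^⊗4)[3][1] = 29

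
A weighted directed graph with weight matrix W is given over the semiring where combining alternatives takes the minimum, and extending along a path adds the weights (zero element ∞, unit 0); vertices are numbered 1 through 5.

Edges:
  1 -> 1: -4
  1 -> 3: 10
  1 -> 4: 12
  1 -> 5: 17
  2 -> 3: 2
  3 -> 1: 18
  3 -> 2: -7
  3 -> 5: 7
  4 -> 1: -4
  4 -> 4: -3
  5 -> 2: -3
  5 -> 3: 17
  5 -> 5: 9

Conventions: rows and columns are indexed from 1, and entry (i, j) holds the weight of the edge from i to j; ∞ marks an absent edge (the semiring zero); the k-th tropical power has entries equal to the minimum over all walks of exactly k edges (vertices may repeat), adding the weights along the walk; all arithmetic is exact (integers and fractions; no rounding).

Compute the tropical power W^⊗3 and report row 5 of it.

W^⊗2:
  [-8, 3, 6, 8, 13]
  [20, -5, ∞, ∞, 9]
  [14, 4, -5, 30, 16]
  [-8, ∞, 6, -6, 13]
  [35, 6, -1, ∞, 18]
W^⊗3:
  [-12, -1, 2, 4, 9]
  [16, 6, -3, 32, 18]
  [10, -12, 6, 26, 2]
  [-12, -1, 2, -9, 9]
  [17, -8, 8, 47, 6]
Answer: row 5 of W^⊗3 = [17, -8, 8, 47, 6]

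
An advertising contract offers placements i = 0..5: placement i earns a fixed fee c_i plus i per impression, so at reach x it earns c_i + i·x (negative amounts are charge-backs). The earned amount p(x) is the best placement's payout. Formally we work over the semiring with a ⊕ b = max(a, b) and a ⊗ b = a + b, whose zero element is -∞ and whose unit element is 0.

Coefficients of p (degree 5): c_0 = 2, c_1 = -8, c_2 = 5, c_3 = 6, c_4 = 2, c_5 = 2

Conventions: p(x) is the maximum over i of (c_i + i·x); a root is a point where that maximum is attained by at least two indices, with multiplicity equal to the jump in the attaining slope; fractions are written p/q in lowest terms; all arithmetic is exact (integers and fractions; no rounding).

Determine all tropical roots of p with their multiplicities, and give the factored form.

hull edge (i=0, c=2) to (i=2, c=5): slope 3/2, span 2
hull edge (i=2, c=5) to (i=3, c=6): slope 1, span 1
hull edge (i=3, c=6) to (i=5, c=2): slope -2, span 2
Factored form: p(x) = 2 ⊗ (x ⊕ (-3/2)) ⊗ (x ⊕ (-3/2)) ⊗ (x ⊕ (-1)) ⊗ (x ⊕ 2) ⊗ (x ⊕ 2)
Answer: roots = -3/2 (mult 2), -1 (mult 1), 2 (mult 2)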